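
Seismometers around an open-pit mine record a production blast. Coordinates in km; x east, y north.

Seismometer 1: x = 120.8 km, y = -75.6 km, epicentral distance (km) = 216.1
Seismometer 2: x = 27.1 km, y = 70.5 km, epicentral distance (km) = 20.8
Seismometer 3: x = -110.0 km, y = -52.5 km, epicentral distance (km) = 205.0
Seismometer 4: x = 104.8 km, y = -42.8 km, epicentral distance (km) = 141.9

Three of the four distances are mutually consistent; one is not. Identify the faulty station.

Solve using three stations at a time. Using Seismometer 2, Seismometer 3, Seismometer 4 (subtract circle equations pairwise → linear system) gives (x, y) ≈ (42.4, 84.6).
Distances from that point to each station vs reported:
  Seismometer 1: calculated 178.4 vs reported 216.1 → residual 37.7 km
  Seismometer 2: calculated 20.8 vs reported 20.8 → residual 0.0 km
  Seismometer 3: calculated 205.0 vs reported 205.0 → residual 0.0 km
  Seismometer 4: calculated 141.9 vs reported 141.9 → residual 0.0 km
Seismometer 2, Seismometer 3, Seismometer 4 are mutually consistent (residuals ≈ 0); Seismometer 1 is off by 37.7 km.

Seismometer 1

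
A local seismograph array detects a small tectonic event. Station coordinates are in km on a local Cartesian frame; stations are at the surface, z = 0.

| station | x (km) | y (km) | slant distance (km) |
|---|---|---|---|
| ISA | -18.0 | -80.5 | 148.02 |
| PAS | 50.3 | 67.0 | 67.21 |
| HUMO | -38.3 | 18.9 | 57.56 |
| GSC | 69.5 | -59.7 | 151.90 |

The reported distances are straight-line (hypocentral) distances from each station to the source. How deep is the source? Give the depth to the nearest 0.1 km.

depth ≈ 22.0 km

Each station gives a sphere (x−x_i)² + (y−y_i)² + z² = d_i² (stations at z=0).
Subtracting the ISA sphere from PAS and HUMO: z² cancels, leaving linear equations in x and y:
136.6 x + 295.0 y = 17607.58
-40.6 x + 198.8 y = 13616.62
Solving: x ≈ -13.199, y ≈ 65.798 km (keep extra digits for the depth step; rounded: -13.2, 65.8).
Then from the ISA sphere: z² = 148.02² − (x + 18.0)² − (y + 80.5)² with x = -13.199, y = 65.798, so z ≈ 21.995 ≈ 22.0 km.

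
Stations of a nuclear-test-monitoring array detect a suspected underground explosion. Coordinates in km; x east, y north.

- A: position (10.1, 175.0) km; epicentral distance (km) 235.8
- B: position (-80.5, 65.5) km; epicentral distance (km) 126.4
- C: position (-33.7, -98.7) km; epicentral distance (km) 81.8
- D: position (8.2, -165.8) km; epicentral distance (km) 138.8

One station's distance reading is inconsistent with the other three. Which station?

Solve using three stations at a time. Using B, C, D (subtract circle equations pairwise → linear system) gives (x, y) ≈ (5.9, -26.9).
Distances from that point to each station vs reported:
  A: calculated 202.0 vs reported 235.8 → residual 33.8 km
  B: calculated 126.5 vs reported 126.4 → residual 0.1 km
  C: calculated 82.0 vs reported 81.8 → residual 0.2 km
  D: calculated 138.9 vs reported 138.8 → residual 0.1 km
B, C, D are mutually consistent (residuals ≈ 0); A is off by 33.8 km.

A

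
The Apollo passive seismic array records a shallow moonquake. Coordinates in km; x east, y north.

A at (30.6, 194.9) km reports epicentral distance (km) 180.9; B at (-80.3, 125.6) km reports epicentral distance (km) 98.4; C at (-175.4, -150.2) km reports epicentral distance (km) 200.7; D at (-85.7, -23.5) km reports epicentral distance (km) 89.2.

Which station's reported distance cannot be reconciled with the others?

Solve using three stations at a time. Using B, C, D (subtract circle equations pairwise → linear system) gives (x, y) ≈ (-139.9, 47.3).
Distances from that point to each station vs reported:
  A: calculated 225.5 vs reported 180.9 → residual 44.6 km
  B: calculated 98.4 vs reported 98.4 → residual 0.0 km
  C: calculated 200.7 vs reported 200.7 → residual 0.0 km
  D: calculated 89.2 vs reported 89.2 → residual 0.0 km
B, C, D are mutually consistent (residuals ≈ 0); A is off by 44.6 km.

A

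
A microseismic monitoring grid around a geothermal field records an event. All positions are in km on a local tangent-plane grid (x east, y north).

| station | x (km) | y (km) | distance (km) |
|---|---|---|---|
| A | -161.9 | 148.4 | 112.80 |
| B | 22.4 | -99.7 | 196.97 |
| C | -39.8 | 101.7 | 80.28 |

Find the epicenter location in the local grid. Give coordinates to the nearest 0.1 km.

Circle about each station: (x + 161.9)² + (y − 148.4)² = 112.80²; (x − 22.4)² + (y + 99.7)² = 196.97²; (x + 39.8)² + (y − 101.7)² = 80.28².
Subtracting the A equation from the B and C equations removes the quadratic terms:
368.6 x − 496.2 y = -63865.66
244.2 x − 93.4 y = -30028.28
Solving the 2×2 system: x ≈ -103.0, y ≈ 52.2 km.
Check against A (with the unrounded x, y): √((x + 161.9)²+(y − 148.4)²) = 112.80 ≈ 112.80 km. ✓

-103.0 km east, 52.2 km north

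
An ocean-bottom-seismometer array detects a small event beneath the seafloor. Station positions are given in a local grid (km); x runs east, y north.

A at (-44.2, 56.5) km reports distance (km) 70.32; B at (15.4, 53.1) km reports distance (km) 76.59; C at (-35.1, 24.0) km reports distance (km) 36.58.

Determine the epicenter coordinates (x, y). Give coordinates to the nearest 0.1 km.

Circle about each station: (x + 44.2)² + (y − 56.5)² = 70.32²; (x − 15.4)² + (y − 53.1)² = 76.59²; (x + 35.1)² + (y − 24.0)² = 36.58².
Subtracting pairs of circle equations eliminates x²+y² and gives linear equations (the radical axes):
119.2 x − 6.8 y = -3010.25
18.2 x − 65.0 y = 268.93
Solving the 2×2 system: x ≈ -25.9, y ≈ -11.4 km.

(-25.9, -11.4)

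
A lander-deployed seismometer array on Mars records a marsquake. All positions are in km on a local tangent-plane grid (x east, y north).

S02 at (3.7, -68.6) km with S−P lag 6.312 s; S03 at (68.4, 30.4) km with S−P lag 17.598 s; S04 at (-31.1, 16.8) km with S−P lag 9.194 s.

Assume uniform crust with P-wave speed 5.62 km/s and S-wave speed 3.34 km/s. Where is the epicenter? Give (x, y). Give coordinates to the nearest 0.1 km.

Distance from S−P lag: d = Δt · v_P v_S / (v_P − v_S) = Δt · (5.62·3.34)/(5.62−3.34) ≈ 8.2328·Δt.
So d_S02 = 51.97, d_S03 = 144.88, d_S04 = 75.69 km.
Circle about each station: (x − 3.7)² + (y + 68.6)² = 51.97²; (x − 68.4)² + (y − 30.4)² = 144.88²; (x + 31.1)² + (y − 16.8)² = 75.69².
Subtracting pairs of circle equations eliminates x²+y² and gives linear equations (the radical axes):
129.4 x + 198.0 y = -17406.26
-69.6 x + 170.8 y = -6498.30
Solving the 2×2 system: x ≈ -47.0, y ≈ -57.2 km.

x ≈ -47.0 km, y ≈ -57.2 km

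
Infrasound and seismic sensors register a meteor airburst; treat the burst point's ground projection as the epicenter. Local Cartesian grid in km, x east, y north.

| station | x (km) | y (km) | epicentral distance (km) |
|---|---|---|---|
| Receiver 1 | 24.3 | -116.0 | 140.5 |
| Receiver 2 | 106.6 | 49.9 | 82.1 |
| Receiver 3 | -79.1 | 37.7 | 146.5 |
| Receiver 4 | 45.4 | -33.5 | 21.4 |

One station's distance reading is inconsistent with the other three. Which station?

Receiver 1

Solve using three stations at a time. Using Receiver 2, Receiver 3, Receiver 4 (subtract circle equations pairwise → linear system) gives (x, y) ≈ (57.3, -15.7).
Distances from that point to each station vs reported:
  Receiver 1: calculated 105.5 vs reported 140.5 → residual 35.0 km
  Receiver 2: calculated 82.1 vs reported 82.1 → residual 0.0 km
  Receiver 3: calculated 146.5 vs reported 146.5 → residual 0.0 km
  Receiver 4: calculated 21.4 vs reported 21.4 → residual 0.0 km
Receiver 2, Receiver 3, Receiver 4 are mutually consistent (residuals ≈ 0); Receiver 1 is off by 35.0 km.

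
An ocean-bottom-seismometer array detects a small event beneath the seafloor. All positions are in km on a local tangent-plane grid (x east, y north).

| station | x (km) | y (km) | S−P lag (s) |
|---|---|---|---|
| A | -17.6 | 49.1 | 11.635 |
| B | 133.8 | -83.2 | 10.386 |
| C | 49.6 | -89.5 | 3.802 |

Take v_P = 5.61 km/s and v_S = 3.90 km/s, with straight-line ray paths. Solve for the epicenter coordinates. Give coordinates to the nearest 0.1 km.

(1.8, -98.5)

Distance from S−P lag: d = Δt · v_P v_S / (v_P − v_S) = Δt · (5.61·3.90)/(5.61−3.90) ≈ 12.7947·Δt.
So d_A = 148.87, d_B = 132.89, d_C = 48.65 km.
Circle about each station: (x + 17.6)² + (y − 49.1)² = 148.87²; (x − 133.8)² + (y + 83.2)² = 132.89²; (x − 49.6)² + (y + 89.5)² = 48.65².
Subtracting the A equation from the B and C equations removes the quadratic terms:
302.8 x − 264.6 y = 26606.63
134.4 x − 277.2 y = 27545.29
Solving the 2×2 system: x ≈ 1.8, y ≈ -98.5 km.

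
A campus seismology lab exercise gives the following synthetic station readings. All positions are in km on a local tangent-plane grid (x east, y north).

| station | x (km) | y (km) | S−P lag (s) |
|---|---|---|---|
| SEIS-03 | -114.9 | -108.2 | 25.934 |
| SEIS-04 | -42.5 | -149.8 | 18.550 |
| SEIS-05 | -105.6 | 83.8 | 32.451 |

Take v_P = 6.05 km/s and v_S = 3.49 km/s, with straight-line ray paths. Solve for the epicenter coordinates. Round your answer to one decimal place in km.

Distance from S−P lag: d = Δt · v_P v_S / (v_P − v_S) = Δt · (6.05·3.49)/(6.05−3.49) ≈ 8.2479·Δt.
So d_SEIS-03 = 213.90, d_SEIS-04 = 153.00, d_SEIS-05 = 267.65 km.
Circle about each station: (x + 114.9)² + (y + 108.2)² = 213.90²; (x + 42.5)² + (y + 149.8)² = 153.00²; (x + 105.6)² + (y − 83.8)² = 267.65².
Subtracting the SEIS-03 equation from the SEIS-04 and SEIS-05 equations removes the quadratic terms:
144.8 x − 83.2 y = 21681.25
18.6 x + 384.0 y = -32618.76
Solving the 2×2 system: x ≈ 98.2, y ≈ -89.7 km.
Check against SEIS-03 (with the unrounded x, y): √((x + 114.9)²+(y + 108.2)²) = 213.89 ≈ 213.90 km. ✓

98.2 km east, -89.7 km north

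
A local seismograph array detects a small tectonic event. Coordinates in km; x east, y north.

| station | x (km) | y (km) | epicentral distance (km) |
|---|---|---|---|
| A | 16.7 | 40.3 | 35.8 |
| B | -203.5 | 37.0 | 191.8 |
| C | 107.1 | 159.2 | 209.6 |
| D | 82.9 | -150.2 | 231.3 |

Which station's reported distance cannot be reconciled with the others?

Solve using three stations at a time. Using A, B, D (subtract circle equations pairwise → linear system) gives (x, y) ≈ (-13.1, 60.2).
Distances from that point to each station vs reported:
  A: calculated 35.9 vs reported 35.8 → residual 0.1 km
  B: calculated 191.8 vs reported 191.8 → residual 0.0 km
  C: calculated 155.7 vs reported 209.6 → residual 53.9 km
  D: calculated 231.3 vs reported 231.3 → residual 0.0 km
A, B, D are mutually consistent (residuals ≈ 0); C is off by 53.9 km.

C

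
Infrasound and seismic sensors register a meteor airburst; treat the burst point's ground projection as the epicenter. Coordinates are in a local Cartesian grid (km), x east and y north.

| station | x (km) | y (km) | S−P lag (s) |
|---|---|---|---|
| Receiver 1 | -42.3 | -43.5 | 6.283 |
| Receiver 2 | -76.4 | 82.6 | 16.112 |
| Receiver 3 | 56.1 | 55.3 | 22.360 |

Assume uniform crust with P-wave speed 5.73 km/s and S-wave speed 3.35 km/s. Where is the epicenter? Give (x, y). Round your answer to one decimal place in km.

(-92.9, -46.3)

Distance from S−P lag: d = Δt · v_P v_S / (v_P − v_S) = Δt · (5.73·3.35)/(5.73−3.35) ≈ 8.0653·Δt.
So d_Receiver 1 = 50.67, d_Receiver 2 = 129.95, d_Receiver 3 = 180.34 km.
Circle about each station: (x + 42.3)² + (y + 43.5)² = 50.67²; (x + 76.4)² + (y − 82.6)² = 129.95²; (x − 56.1)² + (y − 55.3)² = 180.34².
Subtracting the Receiver 1 equation from the Receiver 2 and Receiver 3 equations removes the quadratic terms:
-68.2 x + 252.2 y = -5341.37
196.8 x + 197.6 y = -27431.31
Solving the 2×2 system: x ≈ -92.9, y ≈ -46.3 km.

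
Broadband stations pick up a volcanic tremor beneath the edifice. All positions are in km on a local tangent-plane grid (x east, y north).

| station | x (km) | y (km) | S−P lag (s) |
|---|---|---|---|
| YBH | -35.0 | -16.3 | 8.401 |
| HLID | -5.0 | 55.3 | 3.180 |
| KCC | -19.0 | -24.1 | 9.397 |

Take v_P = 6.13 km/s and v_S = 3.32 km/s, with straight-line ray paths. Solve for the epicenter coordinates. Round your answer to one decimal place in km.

Distance from S−P lag: d = Δt · v_P v_S / (v_P − v_S) = Δt · (6.13·3.32)/(6.13−3.32) ≈ 7.2426·Δt.
So d_YBH = 60.84, d_HLID = 23.03, d_KCC = 68.06 km.
Circle about each station: (x + 35.0)² + (y + 16.3)² = 60.84²; (x + 5.0)² + (y − 55.3)² = 23.03²; (x + 19.0)² + (y + 24.1)² = 68.06².
Subtracting the YBH equation from the HLID and KCC equations removes the quadratic terms:
60.0 x + 143.2 y = 4763.52
32.0 x − 15.6 y = -1479.54
Solving the 2×2 system: x ≈ -24.9, y ≈ 43.7 km.

(-24.9, 43.7)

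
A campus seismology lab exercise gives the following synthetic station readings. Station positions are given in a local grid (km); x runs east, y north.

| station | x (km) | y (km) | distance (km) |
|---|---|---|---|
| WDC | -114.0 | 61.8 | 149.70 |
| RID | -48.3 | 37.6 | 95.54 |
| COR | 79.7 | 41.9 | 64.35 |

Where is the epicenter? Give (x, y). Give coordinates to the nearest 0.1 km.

Circle about each station: (x + 114.0)² + (y − 61.8)² = 149.70²; (x + 48.3)² + (y − 37.6)² = 95.54²; (x − 79.7)² + (y − 41.9)² = 64.35².
Subtracting pairs of circle equations eliminates x²+y² and gives linear equations (the radical axes):
131.4 x − 48.4 y = 213.61
387.4 x − 39.8 y = 9561.63
Solving the 2×2 system: x ≈ 33.6, y ≈ 86.8 km.

x ≈ 33.6 km, y ≈ 86.8 km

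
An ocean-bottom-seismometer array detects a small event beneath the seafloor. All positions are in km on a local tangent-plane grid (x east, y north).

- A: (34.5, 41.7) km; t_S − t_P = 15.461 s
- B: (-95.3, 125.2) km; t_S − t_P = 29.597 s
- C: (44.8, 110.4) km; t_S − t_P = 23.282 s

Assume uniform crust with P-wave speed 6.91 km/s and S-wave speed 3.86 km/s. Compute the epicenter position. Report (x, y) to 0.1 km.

Distance from S−P lag: d = Δt · v_P v_S / (v_P − v_S) = Δt · (6.91·3.86)/(6.91−3.86) ≈ 8.7451·Δt.
So d_A = 135.21, d_B = 258.83, d_C = 203.60 km.
Circle about each station: (x − 34.5)² + (y − 41.7)² = 135.21²; (x + 95.3)² + (y − 125.2)² = 258.83²; (x − 44.8)² + (y − 110.4)² = 203.60².
Subtracting the A equation from the B and C equations removes the quadratic terms:
-259.6 x + 167.0 y = -26883.23
20.6 x + 137.4 y = -11905.16
Solving the 2×2 system: x ≈ 43.6, y ≈ -93.2 km.

(43.6, -93.2)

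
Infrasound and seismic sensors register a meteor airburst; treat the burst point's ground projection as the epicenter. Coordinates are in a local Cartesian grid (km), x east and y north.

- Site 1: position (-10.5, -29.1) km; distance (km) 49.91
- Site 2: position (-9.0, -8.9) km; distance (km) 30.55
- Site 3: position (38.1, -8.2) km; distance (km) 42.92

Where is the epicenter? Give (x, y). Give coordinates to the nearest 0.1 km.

Circle about each station: (x + 10.5)² + (y + 29.1)² = 49.91²; (x + 9.0)² + (y + 8.9)² = 30.55²; (x − 38.1)² + (y + 8.2)² = 42.92².
Subtracting pairs of circle equations eliminates x²+y² and gives linear equations (the radical axes):
3.0 x + 40.4 y = 760.86
97.2 x + 41.8 y = 1210.67
Solving the 2×2 system: x ≈ 4.5, y ≈ 18.5 km.
Check against Site 1 (with the unrounded x, y): √((x + 10.5)²+(y + 29.1)²) = 49.91 ≈ 49.91 km. ✓

4.5 km east, 18.5 km north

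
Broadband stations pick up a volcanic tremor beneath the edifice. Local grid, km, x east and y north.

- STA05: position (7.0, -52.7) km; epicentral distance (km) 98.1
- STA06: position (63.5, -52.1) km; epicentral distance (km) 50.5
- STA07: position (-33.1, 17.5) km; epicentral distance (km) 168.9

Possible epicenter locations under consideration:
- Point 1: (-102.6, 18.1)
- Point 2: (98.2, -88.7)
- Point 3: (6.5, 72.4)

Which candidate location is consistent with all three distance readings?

Point 2

For each candidate, compare |candidate − station| to the reported distance:
Point 1: residuals STA05 32.4, STA06 129.8, STA07 99.4 → max 129.8 km
Point 2: residuals STA05 0.1, STA06 0.1, STA07 0.0 → max 0.1 km
Point 3: residuals STA05 27.0, STA06 86.4, STA07 101.2 → max 101.2 km
Only Point 2 has all residuals ≈ 0.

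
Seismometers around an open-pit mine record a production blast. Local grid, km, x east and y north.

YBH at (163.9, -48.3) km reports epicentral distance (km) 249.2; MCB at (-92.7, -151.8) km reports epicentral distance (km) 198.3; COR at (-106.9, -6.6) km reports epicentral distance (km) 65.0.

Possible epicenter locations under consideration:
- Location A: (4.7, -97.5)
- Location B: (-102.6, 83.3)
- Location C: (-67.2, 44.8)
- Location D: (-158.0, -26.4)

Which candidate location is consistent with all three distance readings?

For each candidate, compare |candidate − station| to the reported distance:
Location A: residuals YBH 82.6, MCB 86.8, COR 78.9 → max 86.8 km
Location B: residuals YBH 48.0, MCB 37.0, COR 25.0 → max 48.0 km
Location C: residuals YBH 0.1, MCB 0.1, COR 0.1 → max 0.1 km
Location D: residuals YBH 73.4, MCB 56.9, COR 10.2 → max 73.4 km
Only Location C has all residuals ≈ 0.

Location C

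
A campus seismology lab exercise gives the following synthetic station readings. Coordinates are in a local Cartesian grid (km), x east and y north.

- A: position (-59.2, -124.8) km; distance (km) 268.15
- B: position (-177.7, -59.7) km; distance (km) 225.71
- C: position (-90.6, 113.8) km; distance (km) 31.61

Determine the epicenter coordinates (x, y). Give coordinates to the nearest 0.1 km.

Circle about each station: (x + 59.2)² + (y + 124.8)² = 268.15²; (x + 177.7)² + (y + 59.7)² = 225.71²; (x + 90.6)² + (y − 113.8)² = 31.61².
Subtracting pairs of circle equations eliminates x²+y² and gives linear equations (the radical axes):
-237.0 x + 130.2 y = 37021.12
-62.8 x + 477.2 y = 72984.35
Solving the 2×2 system: x ≈ -77.8, y ≈ 142.7 km.

(-77.8, 142.7)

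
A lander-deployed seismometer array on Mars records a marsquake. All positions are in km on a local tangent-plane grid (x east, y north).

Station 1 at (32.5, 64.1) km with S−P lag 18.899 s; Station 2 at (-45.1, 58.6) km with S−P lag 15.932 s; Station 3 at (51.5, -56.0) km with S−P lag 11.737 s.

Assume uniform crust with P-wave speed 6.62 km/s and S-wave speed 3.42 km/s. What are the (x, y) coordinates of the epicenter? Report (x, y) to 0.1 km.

-31.5 km east, -53.3 km north

Distance from S−P lag: d = Δt · v_P v_S / (v_P − v_S) = Δt · (6.62·3.42)/(6.62−3.42) ≈ 7.0751·Δt.
So d_Station 1 = 133.71, d_Station 2 = 112.72, d_Station 3 = 83.04 km.
Circle about each station: (x − 32.5)² + (y − 64.1)² = 133.71²; (x + 45.1)² + (y − 58.6)² = 112.72²; (x − 51.5)² + (y + 56.0)² = 83.04².
Subtracting pairs of circle equations eliminates x²+y² and gives linear equations (the radical axes):
-155.2 x − 11.0 y = 5475.48
38.0 x − 240.2 y = 11605.91
Solving the 2×2 system: x ≈ -31.5, y ≈ -53.3 km.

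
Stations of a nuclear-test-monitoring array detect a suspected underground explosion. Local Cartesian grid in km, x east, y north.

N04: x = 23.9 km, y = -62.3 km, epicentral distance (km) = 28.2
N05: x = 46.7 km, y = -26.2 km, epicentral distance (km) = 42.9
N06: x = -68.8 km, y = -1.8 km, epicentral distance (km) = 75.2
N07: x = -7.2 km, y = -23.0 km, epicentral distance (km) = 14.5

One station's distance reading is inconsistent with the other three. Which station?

N04

Solve using three stations at a time. Using N05, N06, N07 (subtract circle equations pairwise → linear system) gives (x, y) ≈ (5.2, -15.4).
Distances from that point to each station vs reported:
  N04: calculated 50.5 vs reported 28.2 → residual 22.3 km
  N05: calculated 42.9 vs reported 42.9 → residual 0.0 km
  N06: calculated 75.2 vs reported 75.2 → residual 0.0 km
  N07: calculated 14.5 vs reported 14.5 → residual 0.0 km
N05, N06, N07 are mutually consistent (residuals ≈ 0); N04 is off by 22.3 km.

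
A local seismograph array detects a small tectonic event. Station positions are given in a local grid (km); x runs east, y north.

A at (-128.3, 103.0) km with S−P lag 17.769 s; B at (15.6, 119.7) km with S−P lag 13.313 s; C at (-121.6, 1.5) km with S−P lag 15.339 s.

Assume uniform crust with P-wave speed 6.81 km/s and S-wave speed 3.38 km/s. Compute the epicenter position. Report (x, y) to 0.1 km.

Distance from S−P lag: d = Δt · v_P v_S / (v_P − v_S) = Δt · (6.81·3.38)/(6.81−3.38) ≈ 6.7107·Δt.
So d_A = 119.24, d_B = 89.34, d_C = 102.94 km.
Circle about each station: (x + 128.3)² + (y − 103.0)² = 119.24²; (x − 15.6)² + (y − 119.7)² = 89.34²; (x + 121.6)² + (y − 1.5)² = 102.94².
Subtracting pairs of circle equations eliminates x²+y² and gives linear equations (the radical axes):
287.8 x + 33.4 y = -6261.90
13.4 x − 203.0 y = -8659.55
Solving the 2×2 system: x ≈ -26.5, y ≈ 40.9 km.

x ≈ -26.5 km, y ≈ 40.9 km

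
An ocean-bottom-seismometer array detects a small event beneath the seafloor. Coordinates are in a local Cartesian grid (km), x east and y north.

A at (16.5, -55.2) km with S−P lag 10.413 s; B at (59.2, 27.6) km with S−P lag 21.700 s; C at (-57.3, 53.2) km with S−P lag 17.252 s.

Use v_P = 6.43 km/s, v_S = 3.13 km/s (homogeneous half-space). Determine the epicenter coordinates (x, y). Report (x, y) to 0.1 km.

-46.9 km east, -51.5 km north

Distance from S−P lag: d = Δt · v_P v_S / (v_P − v_S) = Δt · (6.43·3.13)/(6.43−3.13) ≈ 6.0988·Δt.
So d_A = 63.51, d_B = 132.34, d_C = 105.22 km.
Circle about each station: (x − 16.5)² + (y + 55.2)² = 63.51²; (x − 59.2)² + (y − 27.6)² = 132.34²; (x + 57.3)² + (y − 53.2)² = 105.22².
Subtracting pairs of circle equations eliminates x²+y² and gives linear equations (the radical axes):
85.4 x + 165.6 y = -12533.25
-147.6 x + 216.8 y = -4243.49
Solving the 2×2 system: x ≈ -46.9, y ≈ -51.5 km.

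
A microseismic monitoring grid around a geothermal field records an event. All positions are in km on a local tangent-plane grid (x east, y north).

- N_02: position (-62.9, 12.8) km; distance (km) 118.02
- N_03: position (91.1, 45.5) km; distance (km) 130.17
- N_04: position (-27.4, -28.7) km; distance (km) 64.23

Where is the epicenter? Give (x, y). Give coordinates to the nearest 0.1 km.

Circle about each station: (x + 62.9)² + (y − 12.8)² = 118.02²; (x − 91.1)² + (y − 45.5)² = 130.17²; (x + 27.4)² + (y + 28.7)² = 64.23².
Subtracting the N_02 equation from the N_03 and N_04 equations removes the quadratic terms:
308.0 x + 65.4 y = 3233.70
71.0 x − 83.0 y = 7257.43
Solving the 2×2 system: x ≈ 24.6, y ≈ -66.4 km.

x ≈ 24.6 km, y ≈ -66.4 km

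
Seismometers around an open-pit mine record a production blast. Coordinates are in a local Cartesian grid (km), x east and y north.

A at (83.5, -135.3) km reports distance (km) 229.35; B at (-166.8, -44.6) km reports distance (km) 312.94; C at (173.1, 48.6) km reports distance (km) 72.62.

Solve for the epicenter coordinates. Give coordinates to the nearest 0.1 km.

Circle about each station: (x − 83.5)² + (y + 135.3)² = 229.35²; (x + 166.8)² + (y + 44.6)² = 312.94²; (x − 173.1)² + (y − 48.6)² = 72.62².
Subtracting the A equation from the B and C equations removes the quadratic terms:
-500.6 x + 181.4 y = -40796.96
179.2 x + 367.8 y = 54374.99
Solving the 2×2 system: x ≈ 114.8, y ≈ 91.9 km.

114.8 km east, 91.9 km north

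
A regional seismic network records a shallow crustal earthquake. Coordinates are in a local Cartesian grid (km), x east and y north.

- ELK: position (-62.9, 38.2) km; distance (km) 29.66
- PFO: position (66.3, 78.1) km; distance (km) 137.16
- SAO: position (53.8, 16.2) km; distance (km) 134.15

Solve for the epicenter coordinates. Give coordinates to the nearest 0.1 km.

Circle about each station: (x + 62.9)² + (y − 38.2)² = 29.66²; (x − 66.3)² + (y − 78.1)² = 137.16²; (x − 53.8)² + (y − 16.2)² = 134.15².
Subtracting the ELK equation from the PFO and SAO equations removes the quadratic terms:
258.4 x + 79.8 y = -12853.50
233.4 x − 44.0 y = -19375.28
Solving the 2×2 system: x ≈ -70.4, y ≈ 66.9 km.
Check against ELK (with the unrounded x, y): √((x + 62.9)²+(y − 38.2)²) = 29.66 ≈ 29.66 km. ✓

(-70.4, 66.9)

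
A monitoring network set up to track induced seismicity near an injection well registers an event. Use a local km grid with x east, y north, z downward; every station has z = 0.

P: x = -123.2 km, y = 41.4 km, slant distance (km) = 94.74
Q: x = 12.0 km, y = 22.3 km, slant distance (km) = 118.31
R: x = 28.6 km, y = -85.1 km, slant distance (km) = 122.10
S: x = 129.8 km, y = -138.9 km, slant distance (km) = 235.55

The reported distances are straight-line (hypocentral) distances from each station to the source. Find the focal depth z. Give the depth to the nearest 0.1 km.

z ≈ 17.6 km

Each station gives a sphere (x−x_i)² + (y−y_i)² + z² = d_i² (stations at z=0).
Subtracting the P sphere from Q and R: z² cancels, leaving linear equations in x and y:
270.4 x − 38.2 y = -21272.50
303.6 x − 253.0 y = -14764.97
Solving: x ≈ -84.802, y ≈ -43.403 km (keep extra digits for the depth step; rounded: -84.8, -43.4).
Then from the P sphere: z² = 94.74² − (x + 123.2)² − (y − 41.4)² with x = -84.802, y = -43.403, so z ≈ 17.599 ≈ 17.6 km.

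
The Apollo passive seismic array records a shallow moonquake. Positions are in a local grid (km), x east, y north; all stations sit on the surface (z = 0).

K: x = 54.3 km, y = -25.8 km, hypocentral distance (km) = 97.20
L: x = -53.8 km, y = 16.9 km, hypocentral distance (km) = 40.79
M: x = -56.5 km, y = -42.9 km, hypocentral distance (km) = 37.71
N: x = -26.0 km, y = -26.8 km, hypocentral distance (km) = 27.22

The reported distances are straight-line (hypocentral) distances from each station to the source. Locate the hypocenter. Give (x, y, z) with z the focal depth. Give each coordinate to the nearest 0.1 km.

Each station gives a sphere (x−x_i)² + (y−y_i)² + z² = d_i² (stations at z=0).
Subtracting the K sphere from L and M: z² cancels, leaving linear equations in x and y:
-216.2 x + 85.4 y = 7349.94
-221.6 x − 34.2 y = 9444.33
Solving: x ≈ -40.196, y ≈ -15.697 km (keep extra digits for the depth step; rounded: -40.2, -15.7).
Then from the K sphere: z² = 97.20² − (x − 54.3)² − (y + 25.8)² with x = -40.196, y = -15.697, so z ≈ 20.403 ≈ 20.4 km.
Check against N (with the unrounded solution): distance 27.22 ≈ 27.22 km. ✓

(-40.2, -15.7, 20.4)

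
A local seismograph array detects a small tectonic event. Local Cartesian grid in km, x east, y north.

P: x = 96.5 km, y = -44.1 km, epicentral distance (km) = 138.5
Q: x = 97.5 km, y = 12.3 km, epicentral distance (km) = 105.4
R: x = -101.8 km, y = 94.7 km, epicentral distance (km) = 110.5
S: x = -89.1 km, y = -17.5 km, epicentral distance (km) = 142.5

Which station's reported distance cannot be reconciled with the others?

S

Solve using three stations at a time. Using P, Q, R (subtract circle equations pairwise → linear system) gives (x, y) ≈ (2.2, 57.4).
Distances from that point to each station vs reported:
  P: calculated 138.5 vs reported 138.5 → residual 0.0 km
  Q: calculated 105.4 vs reported 105.4 → residual 0.0 km
  R: calculated 110.5 vs reported 110.5 → residual 0.0 km
  S: calculated 118.1 vs reported 142.5 → residual 24.4 km
P, Q, R are mutually consistent (residuals ≈ 0); S is off by 24.4 km.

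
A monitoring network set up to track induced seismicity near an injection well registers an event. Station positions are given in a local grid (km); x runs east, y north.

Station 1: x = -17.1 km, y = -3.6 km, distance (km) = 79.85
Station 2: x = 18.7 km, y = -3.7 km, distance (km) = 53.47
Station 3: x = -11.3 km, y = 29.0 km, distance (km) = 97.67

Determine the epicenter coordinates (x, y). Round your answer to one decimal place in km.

Circle about each station: (x + 17.1)² + (y + 3.6)² = 79.85²; (x − 18.7)² + (y + 3.7)² = 53.47²; (x + 11.3)² + (y − 29.0)² = 97.67².
Subtracting pairs of circle equations eliminates x²+y² and gives linear equations (the radical axes):
71.6 x − 0.2 y = 3574.99
11.6 x + 65.2 y = -2500.09
Solving the 2×2 system: x ≈ 49.8, y ≈ -47.2 km.

x ≈ 49.8 km, y ≈ -47.2 km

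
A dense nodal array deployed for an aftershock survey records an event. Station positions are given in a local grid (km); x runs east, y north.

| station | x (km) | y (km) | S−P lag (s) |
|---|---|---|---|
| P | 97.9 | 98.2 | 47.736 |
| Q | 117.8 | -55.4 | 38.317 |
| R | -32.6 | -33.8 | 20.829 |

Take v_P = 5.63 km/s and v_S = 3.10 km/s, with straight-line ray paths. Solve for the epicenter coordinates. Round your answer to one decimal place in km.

Distance from S−P lag: d = Δt · v_P v_S / (v_P − v_S) = Δt · (5.63·3.10)/(5.63−3.10) ≈ 6.8984·Δt.
So d_P = 329.30, d_Q = 264.33, d_R = 143.69 km.
Circle about each station: (x − 97.9)² + (y − 98.2)² = 329.30²; (x − 117.8)² + (y + 55.4)² = 264.33²; (x + 32.6)² + (y + 33.8)² = 143.69².
Subtracting pairs of circle equations eliminates x²+y² and gives linear equations (the radical axes):
39.8 x − 307.2 y = 36286.49
-261.0 x − 264.0 y = 70769.22
Solving the 2×2 system: x ≈ -134.1, y ≈ -135.5 km.

x ≈ -134.1 km, y ≈ -135.5 km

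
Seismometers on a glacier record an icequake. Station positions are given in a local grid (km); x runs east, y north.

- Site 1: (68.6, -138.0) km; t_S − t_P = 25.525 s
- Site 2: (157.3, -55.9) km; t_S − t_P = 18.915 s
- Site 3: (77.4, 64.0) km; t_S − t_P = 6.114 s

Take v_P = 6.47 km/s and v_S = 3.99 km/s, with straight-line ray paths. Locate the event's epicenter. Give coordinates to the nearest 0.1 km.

Distance from S−P lag: d = Δt · v_P v_S / (v_P − v_S) = Δt · (6.47·3.99)/(6.47−3.99) ≈ 10.4094·Δt.
So d_Site 1 = 265.70, d_Site 2 = 196.89, d_Site 3 = 63.64 km.
Circle about each station: (x − 68.6)² + (y + 138.0)² = 265.70²; (x − 157.3)² + (y + 55.9)² = 196.89²; (x − 77.4)² + (y − 64.0)² = 63.64².
Subtracting the Site 1 equation from the Site 2 and Site 3 equations removes the quadratic terms:
177.4 x + 164.2 y = 35948.96
17.6 x + 404.0 y = 52883.24
Solving the 2×2 system: x ≈ 84.9, y ≈ 127.2 km.
Check against Site 1 (with the unrounded x, y): √((x − 68.6)²+(y + 138.0)²) = 265.70 ≈ 265.70 km. ✓

(84.9, 127.2)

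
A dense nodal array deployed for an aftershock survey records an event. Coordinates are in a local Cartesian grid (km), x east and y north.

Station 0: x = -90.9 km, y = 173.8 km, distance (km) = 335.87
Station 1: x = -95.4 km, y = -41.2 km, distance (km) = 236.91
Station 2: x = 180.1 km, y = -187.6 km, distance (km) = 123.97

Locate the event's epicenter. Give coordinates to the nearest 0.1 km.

Circle about each station: (x + 90.9)² + (y − 173.8)² = 335.87²; (x + 95.4)² + (y + 41.2)² = 236.91²; (x − 180.1)² + (y + 187.6)² = 123.97².
Subtracting the Station 0 equation from the Station 1 and Station 2 equations removes the quadratic terms:
-9.0 x − 430.0 y = 29011.66
542.0 x − 722.8 y = 126600.62
Solving the 2×2 system: x ≈ 139.7, y ≈ -70.4 km.

139.7 km east, -70.4 km north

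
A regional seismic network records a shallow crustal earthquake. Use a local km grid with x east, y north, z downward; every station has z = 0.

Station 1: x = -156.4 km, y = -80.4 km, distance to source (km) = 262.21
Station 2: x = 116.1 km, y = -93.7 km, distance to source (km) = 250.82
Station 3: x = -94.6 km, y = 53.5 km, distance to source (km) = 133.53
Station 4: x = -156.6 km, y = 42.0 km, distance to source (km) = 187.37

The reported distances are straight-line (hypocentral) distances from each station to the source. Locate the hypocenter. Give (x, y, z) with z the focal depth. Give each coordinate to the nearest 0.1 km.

Each station gives a sphere (x−x_i)² + (y−y_i)² + z² = d_i² (stations at z=0).
Subtracting the Station 1 sphere from Station 2 and Station 3: z² cancels, leaving linear equations in x and y:
545.0 x − 26.6 y = -2822.81
123.6 x + 267.8 y = 31810.11
Solving: x ≈ 0.604, y ≈ 118.504 km (keep extra digits for the depth step; rounded: 0.6, 118.5).
Then from the Station 1 sphere: z² = 262.21² − (x + 156.4)² − (y + 80.4)² with x = 0.604, y = 118.504, so z ≈ 67.387 ≈ 67.4 km.

(0.6, 118.5, 67.4)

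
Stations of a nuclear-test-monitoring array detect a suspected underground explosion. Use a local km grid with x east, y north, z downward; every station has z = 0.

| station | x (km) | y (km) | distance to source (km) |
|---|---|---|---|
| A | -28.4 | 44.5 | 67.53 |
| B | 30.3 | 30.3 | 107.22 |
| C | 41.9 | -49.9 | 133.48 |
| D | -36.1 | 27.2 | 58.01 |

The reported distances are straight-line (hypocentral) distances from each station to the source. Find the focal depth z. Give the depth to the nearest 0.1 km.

Each station gives a sphere (x−x_i)² + (y−y_i)² + z² = d_i² (stations at z=0).
Subtracting the A sphere from B and C: z² cancels, leaving linear equations in x and y:
117.4 x − 28.4 y = -7886.46
140.6 x − 188.8 y = -11797.80
Solving: x ≈ -63.499, y ≈ 15.201 km (keep extra digits for the depth step; rounded: -63.5, 15.2).
Then from the A sphere: z² = 67.53² − (x + 28.4)² − (y − 44.5)² with x = -63.499, y = 15.201, so z ≈ 49.698 ≈ 49.7 km.

49.7 km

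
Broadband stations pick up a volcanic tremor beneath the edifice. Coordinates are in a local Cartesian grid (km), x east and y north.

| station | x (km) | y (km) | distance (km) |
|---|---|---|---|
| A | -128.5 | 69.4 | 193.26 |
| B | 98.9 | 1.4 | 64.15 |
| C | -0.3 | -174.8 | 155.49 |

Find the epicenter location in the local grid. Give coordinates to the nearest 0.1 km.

40.3 km east, -24.7 km north

Circle about each station: (x + 128.5)² + (y − 69.4)² = 193.26²; (x − 98.9)² + (y − 1.4)² = 64.15²; (x + 0.3)² + (y + 174.8)² = 155.49².
Subtracting the A equation from the B and C equations removes the quadratic terms:
454.8 x − 136.0 y = 21688.77
256.4 x − 488.4 y = 22398.81
Solving the 2×2 system: x ≈ 40.3, y ≈ -24.7 km.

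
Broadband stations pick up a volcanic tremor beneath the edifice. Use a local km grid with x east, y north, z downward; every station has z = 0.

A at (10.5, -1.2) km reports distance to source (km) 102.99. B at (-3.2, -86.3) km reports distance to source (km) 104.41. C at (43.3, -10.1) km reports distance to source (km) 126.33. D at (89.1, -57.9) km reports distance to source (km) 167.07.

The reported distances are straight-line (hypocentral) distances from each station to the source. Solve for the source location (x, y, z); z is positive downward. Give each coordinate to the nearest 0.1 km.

Each station gives a sphere (x−x_i)² + (y−y_i)² + z² = d_i² (stations at z=0).
Subtracting the A sphere from B and C: z² cancels, leaving linear equations in x and y:
-27.4 x − 170.2 y = 7051.73
65.6 x − 17.8 y = -3487.12
Solving: x ≈ -61.704, y ≈ -31.498 km (keep extra digits for the depth step; rounded: -61.7, -31.5).
Then from the A sphere: z² = 102.99² − (x − 10.5)² − (y + 1.2)² with x = -61.704, y = -31.498, so z ≈ 66.900 ≈ 66.9 km.
Check against D (with the unrounded solution): distance 167.08 ≈ 167.07 km. ✓

x ≈ -61.7 km, y ≈ -31.5 km, depth ≈ 66.9 km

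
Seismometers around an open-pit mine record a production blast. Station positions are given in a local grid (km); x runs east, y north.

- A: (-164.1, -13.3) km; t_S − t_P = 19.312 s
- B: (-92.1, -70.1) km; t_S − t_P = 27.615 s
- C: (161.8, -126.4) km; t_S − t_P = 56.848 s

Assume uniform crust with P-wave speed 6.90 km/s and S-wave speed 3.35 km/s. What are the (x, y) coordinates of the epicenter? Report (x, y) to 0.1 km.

x ≈ -125.9 km, y ≈ 106.5 km

Distance from S−P lag: d = Δt · v_P v_S / (v_P − v_S) = Δt · (6.90·3.35)/(6.90−3.35) ≈ 6.5113·Δt.
So d_A = 125.75, d_B = 179.81, d_C = 370.15 km.
Circle about each station: (x + 164.1)² + (y + 13.3)² = 125.75²; (x + 92.1)² + (y + 70.1)² = 179.81²; (x − 161.8)² + (y + 126.4)² = 370.15².
Subtracting the A equation from the B and C equations removes the quadratic terms:
144.0 x − 113.6 y = -30227.85
651.8 x − 226.2 y = -106147.46
Solving the 2×2 system: x ≈ -125.9, y ≈ 106.5 km.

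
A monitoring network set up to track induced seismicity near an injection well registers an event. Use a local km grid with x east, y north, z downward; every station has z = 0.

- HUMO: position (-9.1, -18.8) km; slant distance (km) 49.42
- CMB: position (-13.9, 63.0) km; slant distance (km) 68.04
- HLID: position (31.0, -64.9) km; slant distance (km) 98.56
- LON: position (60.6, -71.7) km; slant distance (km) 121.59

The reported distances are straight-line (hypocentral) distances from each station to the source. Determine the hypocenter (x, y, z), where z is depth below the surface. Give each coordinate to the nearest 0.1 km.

(-22.3, 8.1, 39.3)

Each station gives a sphere (x−x_i)² + (y−y_i)² + z² = d_i² (stations at z=0).
Subtracting the HUMO sphere from CMB and HLID: z² cancels, leaving linear equations in x and y:
-9.6 x + 163.6 y = 1538.85
80.2 x − 92.2 y = -2534.98
Solving: x ≈ -22.299, y ≈ 8.098 km (keep extra digits for the depth step; rounded: -22.3, 8.1).
Then from the HUMO sphere: z² = 49.42² − (x + 9.1)² − (y + 18.8)² with x = -22.299, y = 8.098, so z ≈ 39.302 ≈ 39.3 km.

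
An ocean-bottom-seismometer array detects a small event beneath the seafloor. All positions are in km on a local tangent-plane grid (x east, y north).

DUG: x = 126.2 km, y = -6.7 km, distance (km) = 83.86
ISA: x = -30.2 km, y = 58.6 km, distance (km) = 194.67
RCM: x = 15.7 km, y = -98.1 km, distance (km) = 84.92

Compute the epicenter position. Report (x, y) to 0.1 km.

(99.8, -86.3)

Circle about each station: (x − 126.2)² + (y + 6.7)² = 83.86²; (x + 30.2)² + (y − 58.6)² = 194.67²; (x − 15.7)² + (y + 98.1)² = 84.92².
Subtracting pairs of circle equations eliminates x²+y² and gives linear equations (the radical axes):
-312.8 x + 130.6 y = -42489.24
-221.0 x − 182.8 y = -6280.14
Solving the 2×2 system: x ≈ 99.8, y ≈ -86.3 km.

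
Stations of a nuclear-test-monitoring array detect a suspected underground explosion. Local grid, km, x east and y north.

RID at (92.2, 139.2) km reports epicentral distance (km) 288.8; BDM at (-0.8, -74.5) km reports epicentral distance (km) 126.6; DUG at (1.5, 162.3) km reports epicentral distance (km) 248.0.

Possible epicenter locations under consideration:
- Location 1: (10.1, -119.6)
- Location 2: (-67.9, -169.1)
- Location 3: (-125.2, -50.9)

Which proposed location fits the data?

For each candidate, compare |candidate − station| to the reported distance:
Location 1: residuals RID 17.3, BDM 80.2, DUG 34.0 → max 80.2 km
Location 2: residuals RID 58.6, BDM 10.6, DUG 90.6 → max 90.6 km
Location 3: residuals RID 0.0, BDM 0.0, DUG 0.0 → max 0.0 km
Only Location 3 has all residuals ≈ 0.

Location 3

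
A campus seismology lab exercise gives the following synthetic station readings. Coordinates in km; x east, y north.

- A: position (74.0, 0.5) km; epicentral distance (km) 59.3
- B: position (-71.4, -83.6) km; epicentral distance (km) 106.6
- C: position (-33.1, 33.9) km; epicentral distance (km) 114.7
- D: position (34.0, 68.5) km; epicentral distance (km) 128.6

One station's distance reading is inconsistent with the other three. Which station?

A

Solve using three stations at a time. Using B, C, D (subtract circle equations pairwise → linear system) gives (x, y) ≈ (32.7, -60.2).
Distances from that point to each station vs reported:
  A: calculated 73.4 vs reported 59.3 → residual 14.1 km
  B: calculated 106.7 vs reported 106.6 → residual 0.1 km
  C: calculated 114.8 vs reported 114.7 → residual 0.1 km
  D: calculated 128.7 vs reported 128.6 → residual 0.1 km
B, C, D are mutually consistent (residuals ≈ 0); A is off by 14.1 km.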